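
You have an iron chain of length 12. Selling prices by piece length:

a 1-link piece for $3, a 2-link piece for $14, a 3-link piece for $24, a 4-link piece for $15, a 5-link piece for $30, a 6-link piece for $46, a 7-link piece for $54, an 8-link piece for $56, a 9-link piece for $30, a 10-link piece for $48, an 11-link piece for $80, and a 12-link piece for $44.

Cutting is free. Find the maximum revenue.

Consider every possible first cut. v[k] is the best of p[i]+v[k−i] over all sellable i≤k.
v[1] = 3
v[2] = max(3+3, 14+0) = 14
v[3] = max(3+14, 14+3, 24+0) = 24
v[4] = max(3+24, 14+14, 24+3, 15+0) = 28
v[5] = max(3+28, 14+24, 24+14, 15+3, 30+0) = 38
v[6] = max(3+38, 14+28, 24+24, 15+14, 30+3, 46+0) = 48
v[7] = max(3+48, 14+38, 24+28, …, 46+3, 54+0) = 54
v[8] = max(3+54, 14+48, 24+38, …, 54+3, 56+0) = 62
v[9] = max(3+62, 14+54, 24+48, …, 56+3, 30+0) = 72
v[10] = max(3+72, 14+62, 24+54, …, 30+3, 48+0) = 78
v[11] = max(3+78, 14+72, 24+62, …, 48+3, 80+0) = 86
v[12] = max(3+86, 14+78, 24+72, …, 80+3, 44+0) = 96
One optimal cutting: 3 + 3 + 3 + 3 → $24 + $24 + $24 + $24 = $96.

96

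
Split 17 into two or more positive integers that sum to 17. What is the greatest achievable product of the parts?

486

Let f[k] be the best product for length k (with at least one cut). For each first piece i, the rest contributes max(k−i, f[k−i]).
f[2] = 1·max(1,0) = 1·1 = 1
f[3] = max(1·2, 2·1) = 2
f[4] = max(1·3, 2·2, 3·1) = 4
f[5] = max(1·4, 2·3, 3·2, 4·1) = 6
f[6] = max(1·6, 2·4, 3·3, 4·2, 5·1) = 9
f[7] = max(1·9, 2·6, 3·4, 4·3, 5·2, 6·1) = 12
f[8] = max(1·12, 2·9, 3·6, …, 6·2, 7·1) = 18
f[9] = max(1·18, 2·12, 3·9, …, 7·2, 8·1) = 27
f[10] = max(1·27, 2·18, 3·12, …, 8·2, 9·1) = 36
f[11] = max(1·36, 2·27, 3·18, …, 9·2, 10·1) = 54
f[12] = max(1·54, 2·36, 3·27, …, 10·2, 11·1) = 81
f[13] = max(1·81, 2·54, 3·36, …, 11·2, 12·1) = 108
f[14] = max(1·108, 2·81, 3·54, …, 12·2, 13·1) = 162
f[15] = max(1·162, 2·108, 3·81, …, 13·2, 14·1) = 243
f[16] = max(1·243, 2·162, 3·108, …, 14·2, 15·1) = 324
f[17] = max(1·324, 2·243, 3·162, …, 15·2, 16·1) = 486
One optimal split: 3 + 3 + 3 + 3 + 3 + 2; product 3·3·3·3·3·2 = 486.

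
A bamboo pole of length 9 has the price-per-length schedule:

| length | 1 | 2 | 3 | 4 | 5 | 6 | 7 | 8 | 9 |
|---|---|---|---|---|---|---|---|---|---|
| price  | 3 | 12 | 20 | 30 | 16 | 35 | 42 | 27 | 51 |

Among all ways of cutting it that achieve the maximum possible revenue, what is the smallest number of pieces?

3

Build r[k] bottom-up: r[k] = max over allowed piece i of (p[i] + r[k−i]).
r[1] = 3
r[2] = max(3+3, 12+0) = 12
r[3] = max(3+12, 12+3, 20+0) = 20
r[4] = max(3+20, 12+12, 20+3, 30+0) = 30
r[5] = max(3+30, 12+20, 20+12, 30+3, 16+0) = 33
r[6] = max(3+33, 12+30, 20+20, 30+12, 16+3, 35+0) = 42
r[7] = max(3+42, 12+33, 20+30, …, 35+3, 42+0) = 50
r[8] = max(3+50, 12+42, 20+33, …, 42+3, 27+0) = 60
r[9] = max(3+60, 12+50, 20+42, …, 27+3, 51+0) = 63
Maximum revenue is $63.
Now minimize piece count subject to staying optimal: for each k, pieces[k] = 1 + min over i with p[i]+r[k−i]=r[k] of pieces[k−i].
pieces[6] = 2
pieces[7] = 2
pieces[8] = 2
pieces[9] = 3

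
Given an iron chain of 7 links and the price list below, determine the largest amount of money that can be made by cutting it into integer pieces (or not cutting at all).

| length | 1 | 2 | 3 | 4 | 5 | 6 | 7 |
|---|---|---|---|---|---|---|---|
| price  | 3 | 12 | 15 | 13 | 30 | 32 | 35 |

42

Build v[k] bottom-up: v[k] = max over allowed piece i of (p[i] + v[k−i]).
v[1] = 3
v[2] = max(3+3, 12+0) = 12
v[3] = max(3+12, 12+3, 15+0) = 15
v[4] = max(3+15, 12+12, 15+3, 13+0) = 24
v[5] = max(3+24, 12+15, 15+12, 13+3, 30+0) = 30
v[6] = max(3+30, 12+24, 15+15, 13+12, 30+3, 32+0) = 36
v[7] = max(3+36, 12+30, 15+24, …, 32+3, 35+0) = 42
One optimal cutting: 5 + 2 → $30 + $12 = $42.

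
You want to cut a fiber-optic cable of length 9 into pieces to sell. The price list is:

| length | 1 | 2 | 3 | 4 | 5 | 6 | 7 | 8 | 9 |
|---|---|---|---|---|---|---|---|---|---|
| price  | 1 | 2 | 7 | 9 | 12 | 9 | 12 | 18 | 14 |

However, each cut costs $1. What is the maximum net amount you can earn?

20

Consider every possible first cut. v[k] is the best of p[i]+v[k−i] over all sellable i≤k, charging 1 whenever i<k.
v[1] = 1
v[2] = max(1+1-1, 2+0) = 2
v[3] = max(1+2-1, 2+1-1, 7+0) = 7
v[4] = max(1+7-1, 2+2-1, 7+1-1, 9+0) = 9
v[5] = max(1+9-1, 2+7-1, 7+2-1, 9+1-1, 12+0) = 12
v[6] = max(1+12-1, 2+9-1, 7+7-1, 9+2-1, 12+1-1, 9+0) = 13
v[7] = max(1+13-1, 2+12-1, 7+9-1, …, 9+1-1, 12+0) = 15
v[8] = max(1+15-1, 2+13-1, 7+12-1, …, 12+1-1, 18+0) = 18
v[9] = max(1+18-1, 2+15-1, 7+13-1, …, 18+1-1, 14+0) = 20
One optimal plan: pieces 5 + 4 (1 cut) → $21 − $1 = $20.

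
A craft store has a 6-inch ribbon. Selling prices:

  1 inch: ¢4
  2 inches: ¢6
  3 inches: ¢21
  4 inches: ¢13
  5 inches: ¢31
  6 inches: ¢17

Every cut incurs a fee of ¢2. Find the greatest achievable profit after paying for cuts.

40

Build net[k] bottom-up: net[k] = max over allowed piece i of (p[i] + net[k−i]) − 2 per cut.
net[1] = 4
net[2] = max(4+4-2, 6+0) = 6
net[3] = max(4+6-2, 6+4-2, 21+0) = 21
net[4] = max(4+21-2, 6+6-2, 21+4-2, 13+0) = 23
net[5] = max(4+23-2, 6+21-2, 21+6-2, 13+4-2, 31+0) = 31
net[6] = max(4+31-2, 6+23-2, 21+21-2, 13+6-2, 31+4-2, 17+0) = 40
One optimal plan: pieces 3 + 3 (1 cut) → ¢42 − ¢2 = ¢40.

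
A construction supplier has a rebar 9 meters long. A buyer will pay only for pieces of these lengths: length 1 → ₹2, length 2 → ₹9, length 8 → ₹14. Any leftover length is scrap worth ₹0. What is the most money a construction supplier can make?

Let f[k] be the best obtainable value from length k. For each k, try every first piece i and keep the best of price[i] + f[k−i].
f[1] = 2
f[2] = 9
f[3] = 11  (first piece 1, then f[2]=9)
f[4] = 18  (first piece 2, then f[2]=9)
f[5] = 20  (first piece 1, then f[4]=18)
f[6] = 27  (first piece 2, then f[4]=18)
f[7] = 29  (first piece 1, then f[6]=27)
f[8] = 36  (first piece 2, then f[6]=27)
f[9] = 38  (first piece 1, then f[8]=36)
One optimal cutting: 2 + 2 + 2 + 2 + 1 → ₹38.

38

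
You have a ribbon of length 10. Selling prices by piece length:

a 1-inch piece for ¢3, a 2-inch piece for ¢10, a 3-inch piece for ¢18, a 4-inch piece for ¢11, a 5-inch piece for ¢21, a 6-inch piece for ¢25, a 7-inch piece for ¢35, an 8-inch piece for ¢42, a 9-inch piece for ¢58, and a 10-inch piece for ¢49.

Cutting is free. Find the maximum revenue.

61

Consider every possible first cut. R[k] is the best of p[i]+R[k−i] over all sellable i≤k.
R[1] = 3
R[2] = 10
R[3] = 18
R[4] = 21  (first piece 1, then R[3]=18)
R[5] = 28  (first piece 2, then R[3]=18)
R[6] = 36  (first piece 3, then R[3]=18)
R[7] = 39  (first piece 1, then R[6]=36)
R[8] = 46  (first piece 2, then R[6]=36)
R[9] = 58
R[10] = 61  (first piece 1, then R[9]=58)
One optimal cutting: 9 + 1 → ¢58 + ¢3 = ¢61.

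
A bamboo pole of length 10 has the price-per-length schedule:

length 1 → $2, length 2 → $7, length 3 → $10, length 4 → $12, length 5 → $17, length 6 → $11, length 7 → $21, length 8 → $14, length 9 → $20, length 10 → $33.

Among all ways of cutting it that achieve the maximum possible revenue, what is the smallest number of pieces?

5

Let r[k] be the best obtainable value from length k. For each k, try every first piece i and keep the best of price[i] + r[k−i].
r[1] = 2
r[2] = 7
r[3] = 10
r[4] = 14  (first piece 2, then r[2]=7)
r[5] = 17  (first piece 2, then r[3]=10)
r[6] = 21  (first piece 2, then r[4]=14)
r[7] = 24  (first piece 2, then r[5]=17)
r[8] = 28  (first piece 2, then r[6]=21)
r[9] = 31  (first piece 2, then r[7]=24)
r[10] = 35  (first piece 2, then r[8]=28)
Maximum revenue is $35.
Now minimize piece count subject to staying optimal: for each k, pieces[k] = 1 + min over i with p[i]+r[k−i]=r[k] of pieces[k−i].
pieces[7] = 2
pieces[8] = 4
pieces[9] = 3
pieces[10] = 5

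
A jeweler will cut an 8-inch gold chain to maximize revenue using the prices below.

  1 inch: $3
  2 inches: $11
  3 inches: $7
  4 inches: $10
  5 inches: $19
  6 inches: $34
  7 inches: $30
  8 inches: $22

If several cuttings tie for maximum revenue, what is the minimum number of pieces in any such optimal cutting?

2

Build r[k] bottom-up: r[k] = max over allowed piece i of (p[i] + r[k−i]).
r[1] = 3
r[2] = 11
r[3] = 14  (first piece 1, then r[2]=11)
r[4] = 22  (first piece 2, then r[2]=11)
r[5] = 25  (first piece 1, then r[4]=22)
r[6] = 34
r[7] = 37  (first piece 1, then r[6]=34)
r[8] = 45  (first piece 2, then r[6]=34)
Maximum revenue is $45.
Now minimize piece count subject to staying optimal: for each k, pieces[k] = 1 + min over i with p[i]+r[k−i]=r[k] of pieces[k−i].
pieces[5] = 3
pieces[6] = 1
pieces[7] = 2
pieces[8] = 2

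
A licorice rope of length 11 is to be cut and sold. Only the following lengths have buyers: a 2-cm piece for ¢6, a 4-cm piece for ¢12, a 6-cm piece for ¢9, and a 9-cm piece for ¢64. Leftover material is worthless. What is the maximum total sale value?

70

Let best[k] be the best obtainable value from length k. For each k, try every first piece i and keep the best of price[i] + best[k−i].
best[1] = 0
best[2] = 6
best[3] = 6
best[4] = max(6+6, 12+0) = 12
best[5] = max(6+6, 12+0) = 12
best[6] = max(6+12, 12+6, 9+0) = 18
best[7] = max(6+12, 12+6, 9+0) = 18
best[8] = max(6+18, 12+12, 9+6) = 24
best[9] = max(6+18, 12+12, 9+6, 64+0) = 64
best[10] = max(6+24, 12+18, 9+12, 64+0) = 64
best[11] = max(6+64, 12+18, 9+12, 64+6) = 70
One optimal cutting: 9 + 2 → ¢70.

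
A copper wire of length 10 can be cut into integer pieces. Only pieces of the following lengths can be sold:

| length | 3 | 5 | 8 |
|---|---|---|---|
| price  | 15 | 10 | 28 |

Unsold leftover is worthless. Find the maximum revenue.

45

Let f[k] be the best obtainable value from length k. For each k, try every first piece i and keep the best of price[i] + f[k−i].
f[1] = 0
f[2] = 0
f[3] = 15
f[4] = 15
f[5] = 15
f[6] = 30  (first piece 3, then f[3]=15)
f[7] = 30
f[8] = 30
f[9] = 45  (first piece 3, then f[6]=30)
f[10] = 45
One optimal cutting: pieces 3 + 3 + 3 with 1 meter of scrap → €45.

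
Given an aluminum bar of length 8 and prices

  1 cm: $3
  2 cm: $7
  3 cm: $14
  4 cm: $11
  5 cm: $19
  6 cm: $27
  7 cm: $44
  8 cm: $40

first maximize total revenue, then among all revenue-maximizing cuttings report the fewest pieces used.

Consider every possible first cut. r[k] is the best of p[i]+r[k−i] over all sellable i≤k.
r[1] = 3
r[2] = max(3+3, 7+0) = 7
r[3] = max(3+7, 7+3, 14+0) = 14
r[4] = max(3+14, 7+7, 14+3, 11+0) = 17
r[5] = max(3+17, 7+14, 14+7, 11+3, 19+0) = 21
r[6] = max(3+21, 7+17, 14+14, 11+7, 19+3, 27+0) = 28
r[7] = max(3+28, 7+21, 14+17, …, 27+3, 44+0) = 44
r[8] = max(3+44, 7+28, 14+21, …, 44+3, 40+0) = 47
Maximum revenue is $47.
Now minimize piece count subject to staying optimal: for each k, pieces[k] = 1 + min over i with p[i]+r[k−i]=r[k] of pieces[k−i].
pieces[5] = 2
pieces[6] = 2
pieces[7] = 1
pieces[8] = 2

2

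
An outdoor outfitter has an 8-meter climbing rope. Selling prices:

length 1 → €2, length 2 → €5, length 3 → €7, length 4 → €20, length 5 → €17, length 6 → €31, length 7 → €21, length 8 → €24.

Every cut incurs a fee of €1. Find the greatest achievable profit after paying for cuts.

Let v[k] be the best obtainable value from length k. For each k, try every first piece i and keep the best of price[i] + v[k−i] minus the 1 cut fee when i<k.
v[1] = 2
v[2] = max(2+2-1, 5+0) = 5
v[3] = max(2+5-1, 5+2-1, 7+0) = 7
v[4] = max(2+7-1, 5+5-1, 7+2-1, 20+0) = 20
v[5] = max(2+20-1, 5+7-1, 7+5-1, 20+2-1, 17+0) = 21
v[6] = max(2+21-1, 5+20-1, 7+7-1, 20+5-1, 17+2-1, 31+0) = 31
v[7] = max(2+31-1, 5+21-1, 7+20-1, …, 31+2-1, 21+0) = 32
v[8] = max(2+32-1, 5+31-1, 7+21-1, …, 21+2-1, 24+0) = 39
One optimal plan: pieces 4 + 4 (1 cut) → €40 − €1 = €39.

39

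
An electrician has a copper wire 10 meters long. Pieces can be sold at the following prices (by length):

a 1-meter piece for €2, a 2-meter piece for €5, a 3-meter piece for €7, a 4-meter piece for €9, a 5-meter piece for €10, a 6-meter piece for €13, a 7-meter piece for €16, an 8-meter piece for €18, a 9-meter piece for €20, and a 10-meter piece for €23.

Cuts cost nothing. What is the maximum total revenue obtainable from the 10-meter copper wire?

Build r[k] bottom-up: r[k] = max over allowed piece i of (p[i] + r[k−i]).
r[1] = 2
r[2] = max(2+2, 5+0) = 5
r[3] = max(2+5, 5+2, 7+0) = 7
r[4] = max(2+7, 5+5, 7+2, 9+0) = 10
r[5] = max(2+10, 5+7, 7+5, 9+2, 10+0) = 12
r[6] = max(2+12, 5+10, 7+7, 9+5, 10+2, 13+0) = 15
r[7] = max(2+15, 5+12, 7+10, …, 13+2, 16+0) = 17
r[8] = max(2+17, 5+15, 7+12, …, 16+2, 18+0) = 20
r[9] = max(2+20, 5+17, 7+15, …, 18+2, 20+0) = 22
r[10] = max(2+22, 5+20, 7+17, …, 20+2, 23+0) = 25
One optimal cutting: 2 + 2 + 2 + 2 + 2 → €5 + €5 + €5 + €5 + €5 = €25.

25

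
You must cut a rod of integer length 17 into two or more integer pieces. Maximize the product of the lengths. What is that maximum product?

Let prod[k] be the best product for length k (with at least one cut). For each first piece i, the rest contributes max(k−i, prod[k−i]).
prod[2] = 1·max(1,0) = 1·1 = 1
prod[3] = max(1·2, 2·1) = 2
prod[4] = max(1·3, 2·2, 3·1) = 4
prod[5] = max(1·4, 2·3, 3·2, 4·1) = 6
prod[6] = max(1·6, 2·4, 3·3, 4·2, 5·1) = 9
prod[7] = max(1·9, 2·6, 3·4, 4·3, 5·2, 6·1) = 12
prod[8] = max(1·12, 2·9, 3·6, …, 6·2, 7·1) = 18
prod[9] = max(1·18, 2·12, 3·9, …, 7·2, 8·1) = 27
prod[10] = max(1·27, 2·18, 3·12, …, 8·2, 9·1) = 36
prod[11] = max(1·36, 2·27, 3·18, …, 9·2, 10·1) = 54
prod[12] = max(1·54, 2·36, 3·27, …, 10·2, 11·1) = 81
prod[13] = max(1·81, 2·54, 3·36, …, 11·2, 12·1) = 108
prod[14] = max(1·108, 2·81, 3·54, …, 12·2, 13·1) = 162
prod[15] = max(1·162, 2·108, 3·81, …, 13·2, 14·1) = 243
prod[16] = max(1·243, 2·162, 3·108, …, 14·2, 15·1) = 324
prod[17] = max(1·324, 2·243, 3·162, …, 15·2, 16·1) = 486
One optimal split: 3 + 3 + 3 + 3 + 3 + 2; product 3·3·3·3·3·2 = 486.

486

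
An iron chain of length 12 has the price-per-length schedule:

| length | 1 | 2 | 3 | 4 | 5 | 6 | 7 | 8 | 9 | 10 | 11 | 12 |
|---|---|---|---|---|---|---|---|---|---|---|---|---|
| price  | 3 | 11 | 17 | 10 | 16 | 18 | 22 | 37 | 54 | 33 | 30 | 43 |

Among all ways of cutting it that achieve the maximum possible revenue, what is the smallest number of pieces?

Let r[k] be the best obtainable value from length k. For each k, try every first piece i and keep the best of price[i] + r[k−i].
r[1] = 3
r[2] = max(3+3, 11+0) = 11
r[3] = max(3+11, 11+3, 17+0) = 17
r[4] = max(3+17, 11+11, 17+3, 10+0) = 22
r[5] = max(3+22, 11+17, 17+11, 10+3, 16+0) = 28
r[6] = max(3+28, 11+22, 17+17, 10+11, 16+3, 18+0) = 34
r[7] = max(3+34, 11+28, 17+22, …, 18+3, 22+0) = 39
r[8] = max(3+39, 11+34, 17+28, …, 22+3, 37+0) = 45
r[9] = max(3+45, 11+39, 17+34, …, 37+3, 54+0) = 54
r[10] = max(3+54, 11+45, 17+39, …, 54+3, 33+0) = 57
r[11] = max(3+57, 11+54, 17+45, …, 33+3, 30+0) = 65
r[12] = max(3+65, 11+57, 17+54, …, 30+3, 43+0) = 71
Maximum revenue is $71.
Now minimize piece count subject to staying optimal: for each k, pieces[k] = 1 + min over i with p[i]+r[k−i]=r[k] of pieces[k−i].
pieces[9] = 1
pieces[10] = 2
pieces[11] = 2
pieces[12] = 2

2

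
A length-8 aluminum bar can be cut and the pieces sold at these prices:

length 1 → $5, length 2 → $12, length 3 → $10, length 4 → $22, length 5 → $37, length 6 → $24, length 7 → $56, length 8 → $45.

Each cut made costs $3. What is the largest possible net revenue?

Let r[k] be the best obtainable value from length k. For each k, try every first piece i and keep the best of price[i] + r[k−i] minus the 3 cut fee when i<k.
r[1] = 5
r[2] = 12
r[3] = 14  (first piece 1, then r[2]=12)
r[4] = 22
r[5] = 37
r[6] = 39  (first piece 1, then r[5]=37)
r[7] = 56
r[8] = 58  (first piece 1, then r[7]=56)
One optimal plan: pieces 7 + 1 (1 cut) → $61 − $3 = $58.

58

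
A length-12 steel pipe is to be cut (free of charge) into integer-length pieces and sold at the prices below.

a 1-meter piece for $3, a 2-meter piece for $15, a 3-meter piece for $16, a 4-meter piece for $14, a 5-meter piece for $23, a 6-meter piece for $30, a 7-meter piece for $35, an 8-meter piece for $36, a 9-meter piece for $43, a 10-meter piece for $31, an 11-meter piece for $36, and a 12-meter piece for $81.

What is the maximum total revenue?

90

Consider every possible first cut. v[k] is the best of p[i]+v[k−i] over all sellable i≤k.
v[1] = 3
v[2] = 15
v[3] = 18  (first piece 1, then v[2]=15)
v[4] = 30  (first piece 2, then v[2]=15)
v[5] = 33  (first piece 1, then v[4]=30)
v[6] = 45  (first piece 2, then v[4]=30)
v[7] = 48  (first piece 1, then v[6]=45)
v[8] = 60  (first piece 2, then v[6]=45)
v[9] = 63  (first piece 1, then v[8]=60)
v[10] = 75  (first piece 2, then v[8]=60)
v[11] = 78  (first piece 1, then v[10]=75)
v[12] = 90  (first piece 2, then v[10]=75)
One optimal cutting: 2 + 2 + 2 + 2 + 2 + 2 → $15 + $15 + $15 + $15 + $15 + $15 = $90.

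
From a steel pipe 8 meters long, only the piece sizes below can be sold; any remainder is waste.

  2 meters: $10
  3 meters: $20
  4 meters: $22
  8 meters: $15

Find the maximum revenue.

Consider every possible first cut. r[k] is the best of p[i]+r[k−i] over all sellable i≤k.
r[1] = 0
r[2] = 10
r[3] = 20
r[4] = 22
r[5] = 30  (first piece 2, then r[3]=20)
r[6] = 40  (first piece 3, then r[3]=20)
r[7] = 42  (first piece 3, then r[4]=22)
r[8] = 50  (first piece 2, then r[6]=40)
One optimal cutting: 3 + 3 + 2 → $50.

50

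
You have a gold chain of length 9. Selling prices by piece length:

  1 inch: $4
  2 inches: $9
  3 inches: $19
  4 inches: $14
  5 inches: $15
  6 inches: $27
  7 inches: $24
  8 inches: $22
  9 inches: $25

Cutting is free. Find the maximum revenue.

Consider every possible first cut. R[k] is the best of p[i]+R[k−i] over all sellable i≤k.
R[1] = 4
R[2] = max(4+4, 9+0) = 9
R[3] = max(4+9, 9+4, 19+0) = 19
R[4] = max(4+19, 9+9, 19+4, 14+0) = 23
R[5] = max(4+23, 9+19, 19+9, 14+4, 15+0) = 28
R[6] = max(4+28, 9+23, 19+19, 14+9, 15+4, 27+0) = 38
R[7] = max(4+38, 9+28, 19+23, …, 27+4, 24+0) = 42
R[8] = max(4+42, 9+38, 19+28, …, 24+4, 22+0) = 47
R[9] = max(4+47, 9+42, 19+38, …, 22+4, 25+0) = 57
One optimal cutting: 3 + 3 + 3 → $19 + $19 + $19 = $57.

57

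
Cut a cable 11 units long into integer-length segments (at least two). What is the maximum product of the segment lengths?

54

Fill m[k] for k=2..11: at each k try every first piece i and multiply by the better of (k−i) uncut or m[k−i].
Small cases: m[2]=1, m[3]=2.
m[4] = 2×max(2,1) = 2×2 = 4
m[5] = 2×max(3,2) = 2×3 = 6
m[6] = 3×max(3,2) = 3×3 = 9
m[7] = 2×max(5,6) = 2×6 = 12
m[8] = 2×max(6,9) = 2×9 = 18
m[9] = 3×max(6,9) = 3×9 = 27
m[10] = 2×max(8,18) = 2×18 = 36
m[11] = 2×max(9,27) = 2×27 = 54
One optimal split: 3 + 3 + 3 + 2; product 3×3×3×2 = 54.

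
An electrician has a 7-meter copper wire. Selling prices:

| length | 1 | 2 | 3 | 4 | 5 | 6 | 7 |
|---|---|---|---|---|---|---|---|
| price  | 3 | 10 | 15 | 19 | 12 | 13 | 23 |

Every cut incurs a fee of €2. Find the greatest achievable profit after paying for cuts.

Consider every possible first cut. r[k] is the best of p[i]+r[k−i] over all sellable i≤k, charging 2 whenever i<k.
r[1] = 3
r[2] = max(3+3-2, 10+0) = 10
r[3] = max(3+10-2, 10+3-2, 15+0) = 15
r[4] = max(3+15-2, 10+10-2, 15+3-2, 19+0) = 19
r[5] = max(3+19-2, 10+15-2, 15+10-2, 19+3-2, 12+0) = 23
r[6] = max(3+23-2, 10+19-2, 15+15-2, 19+10-2, 12+3-2, 13+0) = 28
r[7] = max(3+28-2, 10+23-2, 15+19-2, …, 13+3-2, 23+0) = 32
One optimal plan: pieces 4 + 3 (1 cut) → €34 − €2 = €32.

32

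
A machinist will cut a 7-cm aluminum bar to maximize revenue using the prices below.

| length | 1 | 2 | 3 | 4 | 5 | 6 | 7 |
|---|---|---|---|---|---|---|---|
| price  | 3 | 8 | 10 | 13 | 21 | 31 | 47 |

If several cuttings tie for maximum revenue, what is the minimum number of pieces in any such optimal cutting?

1

Let r[k] be the best obtainable value from length k. For each k, try every first piece i and keep the best of price[i] + r[k−i].
r[1] = 3
r[2] = max(3+3, 8+0) = 8
r[3] = max(3+8, 8+3, 10+0) = 11
r[4] = max(3+11, 8+8, 10+3, 13+0) = 16
r[5] = max(3+16, 8+11, 10+8, 13+3, 21+0) = 21
r[6] = max(3+21, 8+16, 10+11, 13+8, 21+3, 31+0) = 31
r[7] = max(3+31, 8+21, 10+16, …, 31+3, 47+0) = 47
Maximum revenue is $47.
Now minimize piece count subject to staying optimal: for each k, pieces[k] = 1 + min over i with p[i]+r[k−i]=r[k] of pieces[k−i].
pieces[4] = 2
pieces[5] = 1
pieces[6] = 1
pieces[7] = 1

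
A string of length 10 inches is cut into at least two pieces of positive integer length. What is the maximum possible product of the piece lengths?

36

Let m[k] be the best product for length k (with at least one cut). For each first piece i, the rest contributes max(k−i, m[k−i]).
m[2] = 1·max(1,0) = 1·1 = 1
m[3] = 1·max(2,1) = 1·2 = 2
m[4] = 2·max(2,1) = 2·2 = 4
m[5] = 2·max(3,2) = 2·3 = 6
m[6] = 3·max(3,2) = 3·3 = 9
m[7] = 2·max(5,6) = 2·6 = 12
m[8] = 2·max(6,9) = 2·9 = 18
m[9] = 3·max(6,9) = 3·9 = 27
m[10] = 2·max(8,18) = 2·18 = 36
One optimal split: 3 + 3 + 2 + 2; product 3·3·2·2 = 36.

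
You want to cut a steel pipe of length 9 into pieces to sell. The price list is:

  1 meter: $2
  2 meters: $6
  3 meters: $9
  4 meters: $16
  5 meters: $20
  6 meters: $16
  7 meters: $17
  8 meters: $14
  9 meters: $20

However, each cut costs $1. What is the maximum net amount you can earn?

Build v[k] bottom-up: v[k] = max over allowed piece i of (p[i] + v[k−i]) − 1 per cut.
v[1] = 2
v[2] = max(2+2-1, 6+0) = 6
v[3] = max(2+6-1, 6+2-1, 9+0) = 9
v[4] = max(2+9-1, 6+6-1, 9+2-1, 16+0) = 16
v[5] = max(2+16-1, 6+9-1, 9+6-1, 16+2-1, 20+0) = 20
v[6] = max(2+20-1, 6+16-1, 9+9-1, 16+6-1, 20+2-1, 16+0) = 21
v[7] = max(2+21-1, 6+20-1, 9+16-1, …, 16+2-1, 17+0) = 25
v[8] = max(2+25-1, 6+21-1, 9+20-1, …, 17+2-1, 14+0) = 31
v[9] = max(2+31-1, 6+25-1, 9+21-1, …, 14+2-1, 20+0) = 35
One optimal plan: pieces 5 + 4 (1 cut) → $36 − $1 = $35.

35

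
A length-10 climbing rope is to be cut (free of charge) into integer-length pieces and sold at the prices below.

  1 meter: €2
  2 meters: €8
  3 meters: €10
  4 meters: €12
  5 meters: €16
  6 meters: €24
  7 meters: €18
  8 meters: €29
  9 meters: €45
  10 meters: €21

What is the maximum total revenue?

47

Let v[k] be the best obtainable value from length k. For each k, try every first piece i and keep the best of price[i] + v[k−i].
v[1] = 2
v[2] = 8
v[3] = 10  (first piece 1, then v[2]=8)
v[4] = 16  (first piece 2, then v[2]=8)
v[5] = 18  (first piece 1, then v[4]=16)
v[6] = 24  (first piece 2, then v[4]=16)
v[7] = 26  (first piece 1, then v[6]=24)
v[8] = 32  (first piece 2, then v[6]=24)
v[9] = 45
v[10] = 47  (first piece 1, then v[9]=45)
One optimal cutting: 9 + 1 → €45 + €2 = €47.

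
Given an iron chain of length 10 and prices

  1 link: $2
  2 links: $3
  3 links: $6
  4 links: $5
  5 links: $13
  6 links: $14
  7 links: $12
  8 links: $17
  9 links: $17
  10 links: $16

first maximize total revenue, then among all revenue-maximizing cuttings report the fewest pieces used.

2

Build r[k] bottom-up: r[k] = max over allowed piece i of (p[i] + r[k−i]).
r[1] = 2
r[2] = max(2+2, 3+0) = 4
r[3] = max(2+4, 3+2, 6+0) = 6
r[4] = max(2+6, 3+4, 6+2, 5+0) = 8
r[5] = max(2+8, 3+6, 6+4, 5+2, 13+0) = 13
r[6] = max(2+13, 3+8, 6+6, 5+4, 13+2, 14+0) = 15
r[7] = max(2+15, 3+13, 6+8, …, 14+2, 12+0) = 17
r[8] = max(2+17, 3+15, 6+13, …, 12+2, 17+0) = 19
r[9] = max(2+19, 3+17, 6+15, …, 17+2, 17+0) = 21
r[10] = max(2+21, 3+19, 6+17, …, 17+2, 16+0) = 26
Maximum revenue is $26.
Now minimize piece count subject to staying optimal: for each k, pieces[k] = 1 + min over i with p[i]+r[k−i]=r[k] of pieces[k−i].
pieces[7] = 3
pieces[8] = 2
pieces[9] = 3
pieces[10] = 2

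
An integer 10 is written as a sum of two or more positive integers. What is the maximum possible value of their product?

36

Let P[k] be the best product for length k (with at least one cut). For each first piece i, the rest contributes max(k−i, P[k−i]).
P[2] = 1·max(1,0) = 1·1 = 1
P[3] = 1·max(2,1) = 1·2 = 2
P[4] = 2·max(2,1) = 2·2 = 4
P[5] = 2·max(3,2) = 2·3 = 6
P[6] = 3·max(3,2) = 3·3 = 9
P[7] = 2·max(5,6) = 2·6 = 12
P[8] = 2·max(6,9) = 2·9 = 18
P[9] = 3·max(6,9) = 3·9 = 27
P[10] = 2·max(8,18) = 2·18 = 36
One optimal split: 3 + 3 + 2 + 2; product 3·3·2·2 = 36.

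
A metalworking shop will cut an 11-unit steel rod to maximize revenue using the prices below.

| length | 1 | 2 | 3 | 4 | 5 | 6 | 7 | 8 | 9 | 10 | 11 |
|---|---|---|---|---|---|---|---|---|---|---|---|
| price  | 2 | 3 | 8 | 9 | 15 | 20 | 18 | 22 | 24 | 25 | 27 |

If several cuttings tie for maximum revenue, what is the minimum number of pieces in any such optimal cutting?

Consider every possible first cut. r[k] is the best of p[i]+r[k−i] over all sellable i≤k.
r[1] = 2
r[2] = max(2+2, 3+0) = 4
r[3] = max(2+4, 3+2, 8+0) = 8
r[4] = max(2+8, 3+4, 8+2, 9+0) = 10
r[5] = max(2+10, 3+8, 8+4, 9+2, 15+0) = 15
r[6] = max(2+15, 3+10, 8+8, 9+4, 15+2, 20+0) = 20
r[7] = max(2+20, 3+15, 8+10, …, 20+2, 18+0) = 22
r[8] = max(2+22, 3+20, 8+15, …, 18+2, 22+0) = 24
r[9] = max(2+24, 3+22, 8+20, …, 22+2, 24+0) = 28
r[10] = max(2+28, 3+24, 8+22, …, 24+2, 25+0) = 30
r[11] = max(2+30, 3+28, 8+24, …, 25+2, 27+0) = 35
Maximum revenue is $35.
Now minimize piece count subject to staying optimal: for each k, pieces[k] = 1 + min over i with p[i]+r[k−i]=r[k] of pieces[k−i].
pieces[8] = 3
pieces[9] = 2
pieces[10] = 2
pieces[11] = 2

2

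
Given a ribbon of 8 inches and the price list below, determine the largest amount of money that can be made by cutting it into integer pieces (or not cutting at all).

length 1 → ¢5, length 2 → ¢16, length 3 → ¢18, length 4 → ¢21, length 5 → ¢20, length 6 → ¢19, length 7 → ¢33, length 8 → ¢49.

64

Let best[k] be the best obtainable value from length k. For each k, try every first piece i and keep the best of price[i] + best[k−i].
best[1] = 5
best[2] = 16
best[3] = 21  (first piece 1, then best[2]=16)
best[4] = 32  (first piece 2, then best[2]=16)
best[5] = 37  (first piece 1, then best[4]=32)
best[6] = 48  (first piece 2, then best[4]=32)
best[7] = 53  (first piece 1, then best[6]=48)
best[8] = 64  (first piece 2, then best[6]=48)
One optimal cutting: 2 + 2 + 2 + 2 → ¢16 + ¢16 + ¢16 + ¢16 = ¢64.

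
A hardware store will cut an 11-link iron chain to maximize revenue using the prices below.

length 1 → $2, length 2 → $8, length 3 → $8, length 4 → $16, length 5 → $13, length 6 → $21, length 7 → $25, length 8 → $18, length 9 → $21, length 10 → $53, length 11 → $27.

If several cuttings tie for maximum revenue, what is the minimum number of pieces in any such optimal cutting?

Consider every possible first cut. r[k] is the best of p[i]+r[k−i] over all sellable i≤k.
r[1] = 2
r[2] = 8
r[3] = 10  (first piece 1, then r[2]=8)
r[4] = 16  (first piece 2, then r[2]=8)
r[5] = 18  (first piece 1, then r[4]=16)
r[6] = 24  (first piece 2, then r[4]=16)
r[7] = 26  (first piece 1, then r[6]=24)
r[8] = 32  (first piece 2, then r[6]=24)
r[9] = 34  (first piece 1, then r[8]=32)
r[10] = 53
r[11] = 55  (first piece 1, then r[10]=53)
Maximum revenue is $55.
Now minimize piece count subject to staying optimal: for each k, pieces[k] = 1 + min over i with p[i]+r[k−i]=r[k] of pieces[k−i].
pieces[8] = 2
pieces[9] = 3
pieces[10] = 1
pieces[11] = 2

2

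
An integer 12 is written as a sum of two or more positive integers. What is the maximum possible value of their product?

Define m[k] = max over 1≤i<k of i · max(k−i, m[k−i]); the inner max lets the remainder stay uncut if that's better.
m[2] = 1*max(1,0) = 1*1 = 1
m[3] = 1*max(2,1) = 1*2 = 2
m[4] = 2*max(2,1) = 2*2 = 4
m[5] = 2*max(3,2) = 2*3 = 6
m[6] = 3*max(3,2) = 3*3 = 9
m[7] = 2*max(5,6) = 2*6 = 12
m[8] = 2*max(6,9) = 2*9 = 18
m[9] = 3*max(6,9) = 3*9 = 27
m[10] = 2*max(8,18) = 2*18 = 36
m[11] = 2*max(9,27) = 2*27 = 54
m[12] = 3*max(9,27) = 3*27 = 81
One optimal split: 3 + 3 + 3 + 3; product 3*3*3*3 = 81.

81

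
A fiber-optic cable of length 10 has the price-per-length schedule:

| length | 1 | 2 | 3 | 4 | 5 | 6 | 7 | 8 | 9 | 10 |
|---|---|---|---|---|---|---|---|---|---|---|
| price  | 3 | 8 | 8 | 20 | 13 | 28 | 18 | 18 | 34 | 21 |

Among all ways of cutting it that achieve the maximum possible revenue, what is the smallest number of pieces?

2

Let r[k] be the best obtainable value from length k. For each k, try every first piece i and keep the best of price[i] + r[k−i].
r[1] = 3
r[2] = max(3+3, 8+0) = 8
r[3] = max(3+8, 8+3, 8+0) = 11
r[4] = max(3+11, 8+8, 8+3, 20+0) = 20
r[5] = max(3+20, 8+11, 8+8, 20+3, 13+0) = 23
r[6] = max(3+23, 8+20, 8+11, 20+8, 13+3, 28+0) = 28
r[7] = max(3+28, 8+23, 8+20, …, 28+3, 18+0) = 31
r[8] = max(3+31, 8+28, 8+23, …, 18+3, 18+0) = 40
r[9] = max(3+40, 8+31, 8+28, …, 18+3, 34+0) = 43
r[10] = max(3+43, 8+40, 8+31, …, 34+3, 21+0) = 48
Maximum revenue is $48.
Now minimize piece count subject to staying optimal: for each k, pieces[k] = 1 + min over i with p[i]+r[k−i]=r[k] of pieces[k−i].
pieces[7] = 2
pieces[8] = 2
pieces[9] = 3
pieces[10] = 2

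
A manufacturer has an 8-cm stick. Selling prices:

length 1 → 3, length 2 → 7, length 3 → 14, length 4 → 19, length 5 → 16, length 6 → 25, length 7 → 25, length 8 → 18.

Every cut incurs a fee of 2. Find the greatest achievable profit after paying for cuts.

36

Let net[k] be the best obtainable value from length k. For each k, try every first piece i and keep the best of price[i] + net[k−i] minus the 2 cut fee when i<k.
net[1] = 3
net[2] = 7
net[3] = 14
net[4] = 19
net[5] = 20  (first piece 1, then net[4]=19)
net[6] = 26  (first piece 3, then net[3]=14)
net[7] = 31  (first piece 3, then net[4]=19)
net[8] = 36  (first piece 4, then net[4]=19)
One optimal plan: pieces 4 + 4 (1 cut) → 38 − 2 = 36.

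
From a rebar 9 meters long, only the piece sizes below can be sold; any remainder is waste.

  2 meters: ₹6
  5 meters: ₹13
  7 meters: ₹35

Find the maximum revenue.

41

Consider every possible first cut. best[k] is the best of p[i]+best[k−i] over all sellable i≤k.
best[1] = 0
best[2] = 6
best[3] = 6
best[4] = 12  (first piece 2, then best[2]=6)
best[5] = 13
best[6] = 18  (first piece 2, then best[4]=12)
best[7] = 35
best[8] = 35
best[9] = 41  (first piece 2, then best[7]=35)
One optimal cutting: 7 + 2 → ₹41.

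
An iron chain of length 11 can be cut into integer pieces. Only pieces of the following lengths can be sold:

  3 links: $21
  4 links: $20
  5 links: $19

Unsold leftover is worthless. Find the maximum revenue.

Let best[k] be the best obtainable value from length k. For each k, try every first piece i and keep the best of price[i] + best[k−i].
best[1] = 0
best[2] = 0
best[3] = 21
best[4] = max(21+0, 20+0) = 21
best[5] = max(21+0, 20+0, 19+0) = 21
best[6] = max(21+21, 20+0, 19+0) = 42
best[7] = max(21+21, 20+21, 19+0) = 42
best[8] = max(21+21, 20+21, 19+21) = 42
best[9] = max(21+42, 20+21, 19+21) = 63
best[10] = max(21+42, 20+42, 19+21) = 63
best[11] = max(21+42, 20+42, 19+42) = 63
One optimal cutting: pieces 3 + 3 + 3 with 2 links of scrap → $63.

63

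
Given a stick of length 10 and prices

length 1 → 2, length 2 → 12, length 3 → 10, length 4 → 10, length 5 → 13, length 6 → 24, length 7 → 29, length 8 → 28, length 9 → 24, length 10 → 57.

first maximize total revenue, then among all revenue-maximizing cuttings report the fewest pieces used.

5

Build r[k] bottom-up: r[k] = max over allowed piece i of (p[i] + r[k−i]).
r[1] = 2
r[2] = max(2+2, 12+0) = 12
r[3] = max(2+12, 12+2, 10+0) = 14
r[4] = max(2+14, 12+12, 10+2, 10+0) = 24
r[5] = max(2+24, 12+14, 10+12, 10+2, 13+0) = 26
r[6] = max(2+26, 12+24, 10+14, 10+12, 13+2, 24+0) = 36
r[7] = max(2+36, 12+26, 10+24, …, 24+2, 29+0) = 38
r[8] = max(2+38, 12+36, 10+26, …, 29+2, 28+0) = 48
r[9] = max(2+48, 12+38, 10+36, …, 28+2, 24+0) = 50
r[10] = max(2+50, 12+48, 10+38, …, 24+2, 57+0) = 60
Maximum revenue is 60.
Now minimize piece count subject to staying optimal: for each k, pieces[k] = 1 + min over i with p[i]+r[k−i]=r[k] of pieces[k−i].
pieces[7] = 4
pieces[8] = 4
pieces[9] = 5
pieces[10] = 5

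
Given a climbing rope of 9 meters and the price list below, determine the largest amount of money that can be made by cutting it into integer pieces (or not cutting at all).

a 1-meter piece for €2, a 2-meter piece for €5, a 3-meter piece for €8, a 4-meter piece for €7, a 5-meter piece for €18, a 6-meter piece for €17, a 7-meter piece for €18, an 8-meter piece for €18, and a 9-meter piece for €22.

28

Consider every possible first cut. R[k] is the best of p[i]+R[k−i] over all sellable i≤k.
R[1] = 2
R[2] = 5
R[3] = 8
R[4] = 10  (first piece 1, then R[3]=8)
R[5] = 18
R[6] = 20  (first piece 1, then R[5]=18)
R[7] = 23  (first piece 2, then R[5]=18)
R[8] = 26  (first piece 3, then R[5]=18)
R[9] = 28  (first piece 1, then R[8]=26)
One optimal cutting: 5 + 3 + 1 → €18 + €8 + €2 = €28.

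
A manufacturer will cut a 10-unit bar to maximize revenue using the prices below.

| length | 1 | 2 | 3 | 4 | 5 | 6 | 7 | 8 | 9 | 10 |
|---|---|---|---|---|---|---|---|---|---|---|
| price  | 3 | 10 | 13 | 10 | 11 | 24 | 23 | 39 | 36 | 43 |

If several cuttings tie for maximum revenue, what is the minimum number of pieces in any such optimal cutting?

Let r[k] be the best obtainable value from length k. For each k, try every first piece i and keep the best of price[i] + r[k−i].
r[1] = 3
r[2] = max(3+3, 10+0) = 10
r[3] = max(3+10, 10+3, 13+0) = 13
r[4] = max(3+13, 10+10, 13+3, 10+0) = 20
r[5] = max(3+20, 10+13, 13+10, 10+3, 11+0) = 23
r[6] = max(3+23, 10+20, 13+13, 10+10, 11+3, 24+0) = 30
r[7] = max(3+30, 10+23, 13+20, …, 24+3, 23+0) = 33
r[8] = max(3+33, 10+30, 13+23, …, 23+3, 39+0) = 40
r[9] = max(3+40, 10+33, 13+30, …, 39+3, 36+0) = 43
r[10] = max(3+43, 10+40, 13+33, …, 36+3, 43+0) = 50
Maximum revenue is €50.
Now minimize piece count subject to staying optimal: for each k, pieces[k] = 1 + min over i with p[i]+r[k−i]=r[k] of pieces[k−i].
pieces[7] = 3
pieces[8] = 4
pieces[9] = 4
pieces[10] = 5

5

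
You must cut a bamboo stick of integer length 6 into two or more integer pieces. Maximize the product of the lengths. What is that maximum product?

9

Define prod[k] = max over 1≤i<k of i · max(k−i, prod[k−i]); the inner max lets the remainder stay uncut if that's better.
prod[2] = 1*max(1,0) = 1*1 = 1
prod[3] = 1*max(2,1) = 1*2 = 2
prod[4] = 2*max(2,1) = 2*2 = 4
prod[5] = 2*max(3,2) = 2*3 = 6
prod[6] = 3*max(3,2) = 3*3 = 9
One optimal split: 3 + 3; product 3*3 = 9.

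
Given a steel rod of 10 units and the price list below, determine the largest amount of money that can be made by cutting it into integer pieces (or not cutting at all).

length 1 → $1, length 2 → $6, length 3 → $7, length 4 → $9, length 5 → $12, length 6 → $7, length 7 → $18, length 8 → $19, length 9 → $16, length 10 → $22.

30

Build r[k] bottom-up: r[k] = max over allowed piece i of (p[i] + r[k−i]).
r[1] = 1
r[2] = max(1+1, 6+0) = 6
r[3] = max(1+6, 6+1, 7+0) = 7
r[4] = max(1+7, 6+6, 7+1, 9+0) = 12
r[5] = max(1+12, 6+7, 7+6, 9+1, 12+0) = 13
r[6] = max(1+13, 6+12, 7+7, 9+6, 12+1, 7+0) = 18
r[7] = max(1+18, 6+13, 7+12, …, 7+1, 18+0) = 19
r[8] = max(1+19, 6+18, 7+13, …, 18+1, 19+0) = 24
r[9] = max(1+24, 6+19, 7+18, …, 19+1, 16+0) = 25
r[10] = max(1+25, 6+24, 7+19, …, 16+1, 22+0) = 30
One optimal cutting: 2 + 2 + 2 + 2 + 2 → $6 + $6 + $6 + $6 + $6 = $30.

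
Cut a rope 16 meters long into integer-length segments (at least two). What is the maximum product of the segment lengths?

Define prod[k] = max over 1≤i<k of i · max(k−i, prod[k−i]); the inner max lets the remainder stay uncut if that's better.
prod[2] = 1·max(1,0) = 1·1 = 1
prod[3] = max(1·2, 2·1) = 2
prod[4] = max(1·3, 2·2, 3·1) = 4
prod[5] = max(1·4, 2·3, 3·2, 4·1) = 6
prod[6] = max(1·6, 2·4, 3·3, 4·2, 5·1) = 9
prod[7] = max(1·9, 2·6, 3·4, 4·3, 5·2, 6·1) = 12
prod[8] = max(1·12, 2·9, 3·6, …, 6·2, 7·1) = 18
prod[9] = max(1·18, 2·12, 3·9, …, 7·2, 8·1) = 27
prod[10] = max(1·27, 2·18, 3·12, …, 8·2, 9·1) = 36
prod[11] = max(1·36, 2·27, 3·18, …, 9·2, 10·1) = 54
prod[12] = max(1·54, 2·36, 3·27, …, 10·2, 11·1) = 81
prod[13] = max(1·81, 2·54, 3·36, …, 11·2, 12·1) = 108
prod[14] = max(1·108, 2·81, 3·54, …, 12·2, 13·1) = 162
prod[15] = max(1·162, 2·108, 3·81, …, 13·2, 14·1) = 243
prod[16] = max(1·243, 2·162, 3·108, …, 14·2, 15·1) = 324
One optimal split: 3 + 3 + 3 + 3 + 2 + 2; product 3·3·3·3·2·2 = 324.

324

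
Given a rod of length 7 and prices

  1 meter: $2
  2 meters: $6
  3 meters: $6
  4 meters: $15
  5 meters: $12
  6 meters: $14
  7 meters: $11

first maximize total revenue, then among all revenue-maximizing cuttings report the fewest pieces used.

Build r[k] bottom-up: r[k] = max over allowed piece i of (p[i] + r[k−i]).
r[1] = 2
r[2] = 6
r[3] = 8  (first piece 1, then r[2]=6)
r[4] = 15
r[5] = 17  (first piece 1, then r[4]=15)
r[6] = 21  (first piece 2, then r[4]=15)
r[7] = 23  (first piece 1, then r[6]=21)
Maximum revenue is $23.
Now minimize piece count subject to staying optimal: for each k, pieces[k] = 1 + min over i with p[i]+r[k−i]=r[k] of pieces[k−i].
pieces[4] = 1
pieces[5] = 2
pieces[6] = 2
pieces[7] = 3

3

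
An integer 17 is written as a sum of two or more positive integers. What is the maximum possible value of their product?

Fill g[k] for k=2..17: at each k try every first piece i and multiply by the better of (k−i) uncut or g[k−i].
g[2] = 1·max(1,0) = 1·1 = 1
g[3] = 1·max(2,1) = 1·2 = 2
g[4] = 2·max(2,1) = 2·2 = 4
g[5] = 2·max(3,2) = 2·3 = 6
g[6] = 3·max(3,2) = 3·3 = 9
g[7] = 2·max(5,6) = 2·6 = 12
g[8] = 2·max(6,9) = 2·9 = 18
g[9] = 3·max(6,9) = 3·9 = 27
g[10] = 2·max(8,18) = 2·18 = 36
g[11] = 2·max(9,27) = 2·27 = 54
g[12] = 3·max(9,27) = 3·27 = 81
g[13] = 2·max(11,54) = 2·54 = 108
g[14] = 2·max(12,81) = 2·81 = 162
g[15] = 3·max(12,81) = 3·81 = 243
g[16] = 2·max(14,162) = 2·162 = 324
g[17] = 2·max(15,243) = 2·243 = 486
One optimal split: 3 + 3 + 3 + 3 + 3 + 2; product 3·3·3·3·3·2 = 486.

486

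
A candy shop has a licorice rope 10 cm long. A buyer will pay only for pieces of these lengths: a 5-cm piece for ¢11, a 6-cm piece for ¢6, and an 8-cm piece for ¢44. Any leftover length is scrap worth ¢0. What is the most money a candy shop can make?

Let f[k] be the best obtainable value from length k. For each k, try every first piece i and keep the best of price[i] + f[k−i].
f[1] = 0
f[2] = 0
f[3] = 0
f[4] = 0
f[5] = 11
f[6] = 11
f[7] = 11
f[8] = 44
f[9] = 44
f[10] = 44
One optimal cutting: pieces 8 with 2 cm of scrap → ¢44.

44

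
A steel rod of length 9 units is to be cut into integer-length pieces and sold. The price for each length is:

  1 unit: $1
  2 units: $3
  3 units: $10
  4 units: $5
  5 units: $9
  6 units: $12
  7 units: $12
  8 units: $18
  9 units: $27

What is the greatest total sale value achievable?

Let best[k] be the best obtainable value from length k. For each k, try every first piece i and keep the best of price[i] + best[k−i].
best[1] = 1
best[2] = max(1+1, 3+0) = 3
best[3] = max(1+3, 3+1, 10+0) = 10
best[4] = max(1+10, 3+3, 10+1, 5+0) = 11
best[5] = max(1+11, 3+10, 10+3, 5+1, 9+0) = 13
best[6] = max(1+13, 3+11, 10+10, 5+3, 9+1, 12+0) = 20
best[7] = max(1+20, 3+13, 10+11, …, 12+1, 12+0) = 21
best[8] = max(1+21, 3+20, 10+13, …, 12+1, 18+0) = 23
best[9] = max(1+23, 3+21, 10+20, …, 18+1, 27+0) = 30
One optimal cutting: 3 + 3 + 3 → $10 + $10 + $10 = $30.

30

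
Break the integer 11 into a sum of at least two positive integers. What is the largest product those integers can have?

Define f[k] = max over 1≤i<k of i · max(k−i, f[k−i]); the inner max lets the remainder stay uncut if that's better.
Small cases: f[2]=1, f[3]=2.
f[4] = 2×max(2,1) = 2×2 = 4
f[5] = 2×max(3,2) = 2×3 = 6
f[6] = 3×max(3,2) = 3×3 = 9
f[7] = 2×max(5,6) = 2×6 = 12
f[8] = 2×max(6,9) = 2×9 = 18
f[9] = 3×max(6,9) = 3×9 = 27
f[10] = 2×max(8,18) = 2×18 = 36
f[11] = 2×max(9,27) = 2×27 = 54
One optimal split: 3 + 3 + 3 + 2; product 3×3×3×2 = 54.

54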